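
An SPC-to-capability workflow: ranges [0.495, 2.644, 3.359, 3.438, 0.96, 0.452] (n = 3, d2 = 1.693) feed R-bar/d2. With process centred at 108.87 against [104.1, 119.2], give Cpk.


R_bar = (0.495 + 2.644 + 3.359 + 3.438 + 0.96 + 0.452) / 6 = 1.8913333
sigma = R_bar / d2 = 1.8913333 / 1.693 = 1.117149
Cp = (USL - LSL)/(6*sigma) = (119.2 - 104.1)/(6*1.117149) = 2.2528
Cpu = (119.2 - 108.87)/(3*1.117149) = 3.0823
Cpl = (108.87 - 104.1)/(3*1.117149) = 1.4233
Cpk = min(Cpu, Cpl) = 1.4233

1.4233


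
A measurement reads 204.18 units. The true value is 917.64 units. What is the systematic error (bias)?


Systematic error = measured - true
= 204.18 - 917.64
= -713.4600

-713.4600


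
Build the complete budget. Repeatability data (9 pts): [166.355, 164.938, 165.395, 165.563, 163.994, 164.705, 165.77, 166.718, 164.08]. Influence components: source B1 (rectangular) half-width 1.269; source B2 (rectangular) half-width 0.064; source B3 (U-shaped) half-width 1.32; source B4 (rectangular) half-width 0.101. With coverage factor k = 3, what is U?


mean = (166.355 + 164.938 + 165.395 + 165.563 + 163.994 + 164.705 + 165.77 + 166.718 + 164.08) / 9 = 165.2797778
s = sqrt(sum((x - mean)^2)/(n-1)) = 0.94195724
u_A = s / sqrt(n) = 0.94195724 / sqrt(9) = 0.31398575
u_B1 = 1.269 / sqrt(3) = 0.73265749
u_B2 = 0.064 / sqrt(3) = 0.036950417
u_B3 = 1.32 / sqrt(2) = 0.93338095
u_B4 = 0.101 / sqrt(3) = 0.058312377
uc = sqrt(0.31398575^2 + 0.73265749^2 + 0.036950417^2 + 0.93338095^2 + 0.058312377^2) = 1.2293656
U = k * uc = 3 * 1.2293656
U = 3.6881

3.6881


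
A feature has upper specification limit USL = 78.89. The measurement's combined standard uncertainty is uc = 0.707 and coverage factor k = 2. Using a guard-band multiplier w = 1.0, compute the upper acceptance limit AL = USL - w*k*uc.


U = k * uc = 2 * 0.707 = 1.414
guard band g = w * U = 1.0 * 1.414 = 1.414
AL = USL - g = 78.89 - 1.414
AL = 77.4760

77.4760


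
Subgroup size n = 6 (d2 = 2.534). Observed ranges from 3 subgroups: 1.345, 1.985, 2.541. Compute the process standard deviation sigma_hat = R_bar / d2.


R_bar = (1.345 + 1.985 + 2.541) / 3
R_bar = 5.871 / 3 = 1.957
sigma_hat = R_bar / d2 = 1.957 / 2.534 = 0.7723

0.7723


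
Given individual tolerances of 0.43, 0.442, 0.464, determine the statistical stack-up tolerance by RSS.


RSS = sqrt(0.43^2 + 0.442^2 + 0.464^2)
= sqrt(0.59556)
= 0.7717

0.7717


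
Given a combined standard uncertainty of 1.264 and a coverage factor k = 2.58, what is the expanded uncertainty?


U = k * uc
U = 2.58 * 1.264
U = 3.2611

3.2611


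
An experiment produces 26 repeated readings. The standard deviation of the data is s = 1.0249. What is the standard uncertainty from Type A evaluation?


u_A = s / sqrt(n)
u_A = 1.0249 / sqrt(26)
u_A = 1.0249 / 5.0990195
u_A = 0.2010

0.2010


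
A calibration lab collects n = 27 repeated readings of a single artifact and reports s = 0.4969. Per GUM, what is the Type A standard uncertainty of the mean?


u_A = s / sqrt(n)
u_A = 0.4969 / sqrt(27)
u_A = 0.4969 / 5.1961524
u_A = 0.0956

0.0956


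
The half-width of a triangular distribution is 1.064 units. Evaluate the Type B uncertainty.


u_B = half_width / sqrt(6)
u_B = 1.064 / 2.4494897
u_B = 0.4344

0.4344


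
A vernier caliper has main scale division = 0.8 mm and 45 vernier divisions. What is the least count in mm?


LC = MSD / n_div
= 0.8 / 45
= 0.0178

0.0178


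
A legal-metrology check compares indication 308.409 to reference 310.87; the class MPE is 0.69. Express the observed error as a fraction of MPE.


e = indication - reference = 308.409 - 310.87 = -2.4610
|e| = 2.4610
ratio = |e| / MPE = 2.4610 / 0.69
ratio = 3.5667

3.5667


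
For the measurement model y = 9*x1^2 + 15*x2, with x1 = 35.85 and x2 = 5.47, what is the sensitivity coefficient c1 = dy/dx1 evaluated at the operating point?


y = 9*x1^2 + 15*x2
dy/dx1 = 2*9*x1
Evaluate at x1 = 35.85: c1 = 18 * 35.85
c1 = 645.3000

645.3000


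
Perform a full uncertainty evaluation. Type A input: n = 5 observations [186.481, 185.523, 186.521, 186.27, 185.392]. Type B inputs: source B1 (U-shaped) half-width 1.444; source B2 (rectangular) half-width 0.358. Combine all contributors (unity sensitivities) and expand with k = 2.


mean = (186.481 + 185.523 + 186.521 + 186.27 + 185.392) / 5 = 186.0374
s = sqrt(sum((x - mean)^2)/(n-1)) = 0.53988452
u_A = s / sqrt(n) = 0.53988452 / sqrt(5) = 0.2414437
u_B1 = 1.444 / sqrt(2) = 1.0210622
u_B2 = 0.358 / sqrt(3) = 0.2066914
uc = sqrt(0.2414437^2 + 1.0210622^2 + 0.2066914^2) = 1.0693851
U = k * uc = 2 * 1.0693851
U = 2.1388

2.1388


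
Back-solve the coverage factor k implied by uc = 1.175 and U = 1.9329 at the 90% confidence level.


k = U / uc
k = 1.9329 / 1.175
k = 1.645

1.645


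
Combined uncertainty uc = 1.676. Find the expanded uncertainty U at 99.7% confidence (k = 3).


U = k * uc
U = 3 * 1.676
U = 5.0280

5.0280


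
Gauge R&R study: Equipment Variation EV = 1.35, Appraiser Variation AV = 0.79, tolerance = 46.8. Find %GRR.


GRR = sqrt(EV^2 + AV^2) = sqrt(1.35^2 + 0.79^2) = 1.5641611
%GRR = GRR / tol * 100 = 1.5641611 / 46.8 * 100
%GRR = 3.3422

3.3422


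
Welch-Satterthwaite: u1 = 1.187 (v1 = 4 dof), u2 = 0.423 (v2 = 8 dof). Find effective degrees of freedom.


uc = sqrt(u1^2 + u2^2) = sqrt(1.187^2 + 0.423^2) = 1.2601182
v_eff = uc^4 / (u1^4/v1 + u2^4/v2)
= 1.2601182^4 / (1.187^4/4 + 0.423^4/8)
= 2.5214197 / 0.50030036
v_eff = 5.0398

5.0398


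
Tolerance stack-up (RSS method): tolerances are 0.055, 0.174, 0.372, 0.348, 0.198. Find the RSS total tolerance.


RSS = sqrt(0.055^2 + 0.174^2 + 0.372^2 + 0.348^2 + 0.198^2)
= sqrt(0.331993)
= 0.5762

0.5762


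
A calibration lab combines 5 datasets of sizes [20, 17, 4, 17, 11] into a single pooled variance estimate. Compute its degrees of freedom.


nu = sum_i (n_i - 1)
nu = ((20 - 1) + (17 - 1) + (4 - 1) + (17 - 1) + (11 - 1))
nu = 19 + 16 + 3 + 16 + 10
nu = 64

64


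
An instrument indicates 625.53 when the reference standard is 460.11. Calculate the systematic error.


Systematic error = measured - true
= 625.53 - 460.11
= 165.4200

165.4200


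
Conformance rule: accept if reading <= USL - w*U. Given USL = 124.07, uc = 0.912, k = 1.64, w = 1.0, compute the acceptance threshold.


U = k * uc = 1.64 * 0.912 = 1.49568
guard band g = w * U = 1.0 * 1.49568 = 1.49568
AL = USL - g = 124.07 - 1.49568
AL = 122.5743

122.5743


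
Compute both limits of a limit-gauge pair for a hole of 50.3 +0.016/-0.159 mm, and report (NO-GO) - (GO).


GO = nominal - lower_tol (smallest hole = maximum material condition)
GO = 50.3 - 0.159 = 50.141
NO-GO = nominal + upper_tol (largest hole = least material condition)
NO-GO = 50.3 + 0.016 = 50.316
spread = NO-GO - GO = 50.316 - 50.141 = 0.1750

0.1750


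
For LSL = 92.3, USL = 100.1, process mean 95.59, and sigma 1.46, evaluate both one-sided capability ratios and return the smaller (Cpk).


Cpu = (USL - mean) / (3*sigma) = (100.1 - 95.59) / (3*1.46) = 1.0297
Cpl = (mean - LSL) / (3*sigma) = (95.59 - 92.3) / (3*1.46) = 0.7511
Cpk = min(Cpu, Cpl) = 0.7511

0.7511


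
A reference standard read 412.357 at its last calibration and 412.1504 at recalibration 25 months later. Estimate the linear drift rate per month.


rate = (v2 - v1) / months
= (412.1504 - 412.357) / 25
= -0.2066 / 25
= -0.0083

-0.0083


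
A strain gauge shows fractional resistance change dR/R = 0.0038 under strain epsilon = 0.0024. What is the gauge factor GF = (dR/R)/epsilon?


GF = (dR/R) / epsilon
= 0.0038 / 0.0024
= 1.5833

1.5833


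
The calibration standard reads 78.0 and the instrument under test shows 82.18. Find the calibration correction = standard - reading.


Correction = standard - reading
= 78.0 - 82.18
= -4.1800

-4.1800


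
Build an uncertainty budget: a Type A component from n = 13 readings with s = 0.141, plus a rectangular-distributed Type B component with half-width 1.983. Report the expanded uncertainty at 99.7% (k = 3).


u_A = s / sqrt(n) = 0.141 / sqrt(13) = 0.039106364
u_B = half_width / sqrt(3) = 1.983 / sqrt(3) = 1.1448856
uc = sqrt(u_A^2 + u_B^2) = sqrt(0.039106364^2 + 1.1448856^2) = 1.1455533
U = k * uc = 3 * 1.1455533
U = 3.4367

3.4367


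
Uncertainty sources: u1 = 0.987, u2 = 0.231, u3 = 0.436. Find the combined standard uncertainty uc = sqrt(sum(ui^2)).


uc = sqrt(0.987^2 + 0.231^2 + 0.436^2)
uc = sqrt(1.217626)
uc = 1.1035

1.1035


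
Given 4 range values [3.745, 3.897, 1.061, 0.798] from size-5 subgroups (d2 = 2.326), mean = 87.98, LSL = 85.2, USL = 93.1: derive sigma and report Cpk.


R_bar = (3.745 + 3.897 + 1.061 + 0.798) / 4 = 2.37525
sigma = R_bar / d2 = 2.37525 / 2.326 = 1.0211737
Cp = (USL - LSL)/(6*sigma) = (93.1 - 85.2)/(6*1.0211737) = 1.2894
Cpu = (93.1 - 87.98)/(3*1.0211737) = 1.6713
Cpl = (87.98 - 85.2)/(3*1.0211737) = 0.9075
Cpk = min(Cpu, Cpl) = 0.9075

0.9075


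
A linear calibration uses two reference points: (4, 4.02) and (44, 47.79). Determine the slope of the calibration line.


slope = (y2 - y1) / (x2 - x1)
= (47.79 - 4.02) / (44 - 4)
= 43.7700 / 40
= 1.0942

1.0942


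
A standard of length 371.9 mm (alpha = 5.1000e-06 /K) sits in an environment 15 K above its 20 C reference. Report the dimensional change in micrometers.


dL = L * alpha * dT
= 371.9 * 5.1000e-06 * 15
= 0.0284504 mm
dL_um = 0.0284504 * 1000 = 28.4504 um

28.4504


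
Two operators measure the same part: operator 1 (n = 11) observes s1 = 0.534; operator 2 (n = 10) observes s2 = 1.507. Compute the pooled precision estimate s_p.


s_p = sqrt(((n1-1)*s1^2 + (n2-1)*s2^2) / (n1+n2-2))
numerator = (11-1)*0.534^2 + (10-1)*1.507^2 = 2.85156 + 20.439441 = 23.291001
denominator = 11 + 10 - 2 = 19
s_p^2 = 23.291001 / 19 = 1.2258422
s_p = sqrt(1.2258422) = 1.1072

1.1072


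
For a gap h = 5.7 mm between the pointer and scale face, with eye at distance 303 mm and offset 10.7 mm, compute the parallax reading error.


error = h * offset / d
= 5.7 * 10.7 / 303
= 0.2013

0.2013


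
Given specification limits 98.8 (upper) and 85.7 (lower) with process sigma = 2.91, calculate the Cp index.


Cp = (USL - LSL) / (6 * sigma)
= (98.8 - 85.7) / (6 * 2.91)
= 13.1000 / 17.4600
= 0.7503

0.7503


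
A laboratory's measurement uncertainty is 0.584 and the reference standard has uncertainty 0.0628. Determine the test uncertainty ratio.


TUR = u_lab / u_ref
= 0.584 / 0.0628
= 9.2994

9.2994


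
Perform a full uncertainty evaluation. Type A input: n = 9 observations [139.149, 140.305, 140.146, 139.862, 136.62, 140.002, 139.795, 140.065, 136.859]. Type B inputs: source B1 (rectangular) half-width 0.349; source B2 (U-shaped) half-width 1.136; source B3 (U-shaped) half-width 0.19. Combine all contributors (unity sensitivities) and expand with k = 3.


mean = (139.149 + 140.305 + 140.146 + 139.862 + 136.62 + 140.002 + 139.795 + 140.065 + 136.859) / 9 = 139.2003333
s = sqrt(sum((x - mean)^2)/(n-1)) = 1.43348
u_A = s / sqrt(n) = 1.43348 / sqrt(9) = 0.47782667
u_B1 = 0.349 / sqrt(3) = 0.20149524
u_B2 = 1.136 / sqrt(2) = 0.8032733
u_B3 = 0.19 / sqrt(2) = 0.13435029
uc = sqrt(0.47782667^2 + 0.20149524^2 + 0.8032733^2 + 0.13435029^2) = 0.96551367
U = k * uc = 3 * 0.96551367
U = 2.8965

2.8965


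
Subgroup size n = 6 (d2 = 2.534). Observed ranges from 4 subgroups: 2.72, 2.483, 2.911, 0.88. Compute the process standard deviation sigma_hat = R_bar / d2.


R_bar = (2.72 + 2.483 + 2.911 + 0.88) / 4
R_bar = 8.994 / 4 = 2.2485
sigma_hat = R_bar / d2 = 2.2485 / 2.534 = 0.8873

0.8873


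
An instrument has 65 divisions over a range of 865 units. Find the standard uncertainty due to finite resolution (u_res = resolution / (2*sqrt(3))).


resolution = range / divisions
resolution = 865 / 65 = 13.307692
u_res = resolution / (2*sqrt(3))
u_res = 13.307692 / 3.4641016
u_res = 3.8416

3.8416


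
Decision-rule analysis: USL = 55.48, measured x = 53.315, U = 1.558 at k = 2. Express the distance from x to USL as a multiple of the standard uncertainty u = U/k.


u = U / k = 1.558 / 2 = 0.779
margin = |USL - x| = |55.48 - 53.315| = 2.165
z = margin / u = 2.165 / 0.779
z = 2.7792

2.7792


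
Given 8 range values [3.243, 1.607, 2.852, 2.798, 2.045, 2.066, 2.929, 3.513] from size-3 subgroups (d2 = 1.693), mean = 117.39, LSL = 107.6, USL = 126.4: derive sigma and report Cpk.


R_bar = (3.243 + 1.607 + 2.852 + 2.798 + 2.045 + 2.066 + 2.929 + 3.513) / 8 = 2.631625
sigma = R_bar / d2 = 2.631625 / 1.693 = 1.5544152
Cp = (USL - LSL)/(6*sigma) = (126.4 - 107.6)/(6*1.5544152) = 2.0158
Cpu = (126.4 - 117.39)/(3*1.5544152) = 1.9321
Cpl = (117.39 - 107.6)/(3*1.5544152) = 2.0994
Cpk = min(Cpu, Cpl) = 1.9321

1.9321


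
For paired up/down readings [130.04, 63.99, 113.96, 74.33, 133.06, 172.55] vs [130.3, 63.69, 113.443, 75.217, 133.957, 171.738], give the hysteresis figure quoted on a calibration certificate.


|130.04 - 130.3| = 0.2600
|63.99 - 63.69| = 0.3000
|113.96 - 113.443| = 0.5170
|74.33 - 75.217| = 0.8870
|133.06 - 133.957| = 0.8970
|172.55 - 171.738| = 0.8120
hysteresis = max(diffs) = 0.8970

0.8970


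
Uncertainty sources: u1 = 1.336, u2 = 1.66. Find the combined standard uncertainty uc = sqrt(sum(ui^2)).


uc = sqrt(1.336^2 + 1.66^2)
uc = sqrt(4.540496)
uc = 2.1308

2.1308


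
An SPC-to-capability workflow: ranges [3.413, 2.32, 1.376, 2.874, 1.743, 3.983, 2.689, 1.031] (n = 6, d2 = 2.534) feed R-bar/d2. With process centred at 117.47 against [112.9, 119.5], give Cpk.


R_bar = (3.413 + 2.32 + 1.376 + 2.874 + 1.743 + 3.983 + 2.689 + 1.031) / 8 = 2.428625
sigma = R_bar / d2 = 2.428625 / 2.534 = 0.95841555
Cp = (USL - LSL)/(6*sigma) = (119.5 - 112.9)/(6*0.95841555) = 1.1477
Cpu = (119.5 - 117.47)/(3*0.95841555) = 0.7060
Cpl = (117.47 - 112.9)/(3*0.95841555) = 1.5894
Cpk = min(Cpu, Cpl) = 0.7060

0.7060


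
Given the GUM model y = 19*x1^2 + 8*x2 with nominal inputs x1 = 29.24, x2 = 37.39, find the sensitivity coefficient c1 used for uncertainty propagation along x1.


y = 19*x1^2 + 8*x2
dy/dx1 = 2*19*x1
Evaluate at x1 = 29.24: c1 = 38 * 29.24
c1 = 1111.1200

1111.1200


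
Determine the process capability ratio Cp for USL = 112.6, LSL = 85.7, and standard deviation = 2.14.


Cp = (USL - LSL) / (6 * sigma)
= (112.6 - 85.7) / (6 * 2.14)
= 26.9000 / 12.8400
= 2.0950

2.0950


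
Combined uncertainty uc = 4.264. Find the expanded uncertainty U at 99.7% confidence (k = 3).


U = k * uc
U = 3 * 4.264
U = 12.7920

12.7920


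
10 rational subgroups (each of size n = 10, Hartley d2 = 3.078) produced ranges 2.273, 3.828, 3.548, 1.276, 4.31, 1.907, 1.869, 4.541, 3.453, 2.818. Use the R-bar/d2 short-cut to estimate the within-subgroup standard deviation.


R_bar = (2.273 + 3.828 + 3.548 + 1.276 + 4.31 + 1.907 + 1.869 + 4.541 + 3.453 + 2.818) / 10
R_bar = 29.823 / 10 = 2.9823
sigma_hat = R_bar / d2 = 2.9823 / 3.078 = 0.9689

0.9689


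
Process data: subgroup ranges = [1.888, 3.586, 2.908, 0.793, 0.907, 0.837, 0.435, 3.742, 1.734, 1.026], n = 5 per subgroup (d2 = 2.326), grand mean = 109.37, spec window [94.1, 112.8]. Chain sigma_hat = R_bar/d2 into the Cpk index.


R_bar = (1.888 + 3.586 + 2.908 + 0.793 + 0.907 + 0.837 + 0.435 + 3.742 + 1.734 + 1.026) / 10 = 1.7856
sigma = R_bar / d2 = 1.7856 / 2.326 = 0.76766982
Cp = (USL - LSL)/(6*sigma) = (112.8 - 94.1)/(6*0.76766982) = 4.0599
Cpu = (112.8 - 109.37)/(3*0.76766982) = 1.4894
Cpl = (109.37 - 94.1)/(3*0.76766982) = 6.6305
Cpk = min(Cpu, Cpl) = 1.4894

1.4894


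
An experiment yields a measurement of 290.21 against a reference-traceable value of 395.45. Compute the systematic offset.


Systematic error = measured - true
= 290.21 - 395.45
= -105.2400

-105.2400


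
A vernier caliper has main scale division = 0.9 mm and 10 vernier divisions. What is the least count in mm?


LC = MSD / n_div
= 0.9 / 10
= 0.0900

0.0900


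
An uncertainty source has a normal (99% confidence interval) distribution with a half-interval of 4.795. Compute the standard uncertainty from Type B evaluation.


u_B = half_width / 2.576
u_B = 4.795 / 2.576
u_B = 1.8614

1.8614


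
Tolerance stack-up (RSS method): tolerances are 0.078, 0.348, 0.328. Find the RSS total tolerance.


RSS = sqrt(0.078^2 + 0.348^2 + 0.328^2)
= sqrt(0.234772)
= 0.4845

0.4845


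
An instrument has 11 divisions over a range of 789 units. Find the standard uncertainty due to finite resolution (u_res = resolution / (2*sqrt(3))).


resolution = range / divisions
resolution = 789 / 11 = 71.727273
u_res = resolution / (2*sqrt(3))
u_res = 71.727273 / 3.4641016
u_res = 20.7059

20.7059


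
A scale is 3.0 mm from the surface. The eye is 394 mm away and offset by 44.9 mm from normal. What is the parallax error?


error = h * offset / d
= 3.0 * 44.9 / 394
= 0.3419

0.3419


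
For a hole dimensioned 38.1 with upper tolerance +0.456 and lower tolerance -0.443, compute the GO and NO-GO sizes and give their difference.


GO = nominal - lower_tol (smallest hole = maximum material condition)
GO = 38.1 - 0.443 = 37.657
NO-GO = nominal + upper_tol (largest hole = least material condition)
NO-GO = 38.1 + 0.456 = 38.556
spread = NO-GO - GO = 38.556 - 37.657 = 0.8990

0.8990


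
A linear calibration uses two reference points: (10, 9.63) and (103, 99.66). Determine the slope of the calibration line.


slope = (y2 - y1) / (x2 - x1)
= (99.66 - 9.63) / (103 - 10)
= 90.0300 / 93
= 0.9681

0.9681


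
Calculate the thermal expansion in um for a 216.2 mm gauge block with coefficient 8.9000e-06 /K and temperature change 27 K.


dL = L * alpha * dT
= 216.2 * 8.9000e-06 * 27
= 0.0519529 mm
dL_um = 0.0519529 * 1000 = 51.9529 um

51.9529


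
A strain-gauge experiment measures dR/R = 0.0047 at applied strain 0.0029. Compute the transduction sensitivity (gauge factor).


GF = (dR/R) / epsilon
= 0.0047 / 0.0029
= 1.6207

1.6207


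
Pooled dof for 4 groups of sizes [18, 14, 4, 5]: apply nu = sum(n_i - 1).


nu = sum_i (n_i - 1)
nu = ((18 - 1) + (14 - 1) + (4 - 1) + (5 - 1))
nu = 17 + 13 + 3 + 4
nu = 37

37


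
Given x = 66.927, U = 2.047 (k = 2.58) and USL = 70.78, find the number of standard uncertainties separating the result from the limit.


u = U / k = 2.047 / 2.58 = 0.79341085
margin = |USL - x| = |70.78 - 66.927| = 3.853
z = margin / u = 3.853 / 0.79341085
z = 4.8562

4.8562


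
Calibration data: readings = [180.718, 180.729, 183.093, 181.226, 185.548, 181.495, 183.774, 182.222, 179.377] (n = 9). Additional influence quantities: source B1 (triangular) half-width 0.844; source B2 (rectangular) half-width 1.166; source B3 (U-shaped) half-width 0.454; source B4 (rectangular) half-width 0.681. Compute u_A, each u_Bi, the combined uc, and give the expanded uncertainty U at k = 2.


mean = (180.718 + 180.729 + 183.093 + 181.226 + 185.548 + 181.495 + 183.774 + 182.222 + 179.377) / 9 = 182.0202222
s = sqrt(sum((x - mean)^2)/(n-1)) = 1.869787
u_A = s / sqrt(n) = 1.869787 / sqrt(9) = 0.62326233
u_B1 = 0.844 / sqrt(6) = 0.34456156
u_B2 = 1.166 / sqrt(3) = 0.67319041
u_B3 = 0.454 / sqrt(2) = 0.32102648
u_B4 = 0.681 / sqrt(3) = 0.39317553
uc = sqrt(0.62326233^2 + 0.34456156^2 + 0.67319041^2 + 0.32102648^2 + 0.39317553^2) = 1.1036344
U = k * uc = 2 * 1.1036344
U = 2.2073

2.2073


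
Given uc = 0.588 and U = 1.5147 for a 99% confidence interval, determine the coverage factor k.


k = U / uc
k = 1.5147 / 0.588
k = 2.576

2.576


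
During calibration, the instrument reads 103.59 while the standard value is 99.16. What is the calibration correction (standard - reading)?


Correction = standard - reading
= 99.16 - 103.59
= -4.4300

-4.4300


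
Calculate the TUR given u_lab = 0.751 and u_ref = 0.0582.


TUR = u_lab / u_ref
= 0.751 / 0.0582
= 12.9038

12.9038


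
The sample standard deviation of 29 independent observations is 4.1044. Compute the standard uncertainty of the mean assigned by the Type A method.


u_A = s / sqrt(n)
u_A = 4.1044 / sqrt(29)
u_A = 4.1044 / 5.3851648
u_A = 0.7622

0.7622


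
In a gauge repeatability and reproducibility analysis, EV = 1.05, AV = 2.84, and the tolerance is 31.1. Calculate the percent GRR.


GRR = sqrt(EV^2 + AV^2) = sqrt(1.05^2 + 2.84^2) = 3.0278871
%GRR = GRR / tol * 100 = 3.0278871 / 31.1 * 100
%GRR = 9.7360

9.7360


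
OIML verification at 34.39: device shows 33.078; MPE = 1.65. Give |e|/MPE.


e = indication - reference = 33.078 - 34.39 = -1.3120
|e| = 1.3120
ratio = |e| / MPE = 1.3120 / 1.65
ratio = 0.7952

0.7952


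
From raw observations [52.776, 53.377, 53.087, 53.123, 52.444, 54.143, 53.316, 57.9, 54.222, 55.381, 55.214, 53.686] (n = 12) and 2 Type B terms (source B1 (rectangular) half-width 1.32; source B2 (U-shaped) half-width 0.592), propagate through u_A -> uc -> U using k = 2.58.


mean = (52.776 + 53.377 + 53.087 + 53.123 + 52.444 + 54.143 + 53.316 + 57.9 + 54.222 + 55.381 + 55.214 + 53.686) / 12 = 54.05575
s = sqrt(sum((x - mean)^2)/(n-1)) = 1.5105684
u_A = s / sqrt(n) = 1.5105684 / sqrt(12) = 0.43606354
u_B1 = 1.32 / sqrt(3) = 0.76210236
u_B2 = 0.592 / sqrt(2) = 0.41860721
uc = sqrt(0.43606354^2 + 0.76210236^2 + 0.41860721^2) = 0.9727196
U = k * uc = 2.58 * 0.9727196
U = 2.5096

2.5096


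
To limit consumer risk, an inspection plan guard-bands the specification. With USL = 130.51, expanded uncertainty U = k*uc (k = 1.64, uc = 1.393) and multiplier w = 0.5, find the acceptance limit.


U = k * uc = 1.64 * 1.393 = 2.28452
guard band g = w * U = 0.5 * 2.28452 = 1.14226
AL = USL - g = 130.51 - 1.14226
AL = 129.3677

129.3677


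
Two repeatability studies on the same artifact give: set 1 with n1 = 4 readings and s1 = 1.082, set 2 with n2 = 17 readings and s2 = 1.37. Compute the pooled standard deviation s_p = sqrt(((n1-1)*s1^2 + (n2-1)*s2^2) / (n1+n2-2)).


s_p = sqrt(((n1-1)*s1^2 + (n2-1)*s2^2) / (n1+n2-2))
numerator = (4-1)*1.082^2 + (17-1)*1.37^2 = 3.512172 + 30.0304 = 33.542572
denominator = 4 + 17 - 2 = 19
s_p^2 = 33.542572 / 19 = 1.7653985
s_p = sqrt(1.7653985) = 1.3287

1.3287


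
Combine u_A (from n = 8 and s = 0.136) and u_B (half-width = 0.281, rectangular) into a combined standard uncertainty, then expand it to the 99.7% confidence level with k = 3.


u_A = s / sqrt(n) = 0.136 / sqrt(8) = 0.048083261
u_B = half_width / sqrt(3) = 0.281 / sqrt(3) = 0.16223543
uc = sqrt(u_A^2 + u_B^2) = sqrt(0.048083261^2 + 0.16223543^2) = 0.16921092
U = k * uc = 3 * 0.16921092
U = 0.5076

0.5076


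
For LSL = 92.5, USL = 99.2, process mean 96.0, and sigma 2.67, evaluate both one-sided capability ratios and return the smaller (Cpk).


Cpu = (USL - mean) / (3*sigma) = (99.2 - 96.0) / (3*2.67) = 0.3995
Cpl = (mean - LSL) / (3*sigma) = (96.0 - 92.5) / (3*2.67) = 0.4370
Cpk = min(Cpu, Cpl) = 0.3995

0.3995


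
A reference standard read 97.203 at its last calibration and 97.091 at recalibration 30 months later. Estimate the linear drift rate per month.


rate = (v2 - v1) / months
= (97.091 - 97.203) / 30
= -0.1120 / 30
= -0.0037

-0.0037


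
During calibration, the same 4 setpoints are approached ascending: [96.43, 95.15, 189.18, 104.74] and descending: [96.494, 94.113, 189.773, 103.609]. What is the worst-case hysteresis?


|96.43 - 96.494| = 0.0640
|95.15 - 94.113| = 1.0370
|189.18 - 189.773| = 0.5930
|104.74 - 103.609| = 1.1310
hysteresis = max(diffs) = 1.1310

1.1310


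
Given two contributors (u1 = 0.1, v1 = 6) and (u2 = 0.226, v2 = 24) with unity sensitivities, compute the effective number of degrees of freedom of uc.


uc = sqrt(u1^2 + u2^2) = sqrt(0.1^2 + 0.226^2) = 0.24713559
v_eff = uc^4 / (u1^4/v1 + u2^4/v2)
= 0.24713559^4 / (0.1^4/6 + 0.226^4/24)
= 0.0037302778 / 0.00012536491
v_eff = 29.7554

29.7554


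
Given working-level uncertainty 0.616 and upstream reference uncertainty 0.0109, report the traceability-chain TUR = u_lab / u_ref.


TUR = u_lab / u_ref
= 0.616 / 0.0109
= 56.5138

56.5138


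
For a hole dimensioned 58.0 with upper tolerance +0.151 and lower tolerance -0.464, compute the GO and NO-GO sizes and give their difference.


GO = nominal - lower_tol (smallest hole = maximum material condition)
GO = 58.0 - 0.464 = 57.536
NO-GO = nominal + upper_tol (largest hole = least material condition)
NO-GO = 58.0 + 0.151 = 58.151
spread = NO-GO - GO = 58.151 - 57.536 = 0.6150

0.6150


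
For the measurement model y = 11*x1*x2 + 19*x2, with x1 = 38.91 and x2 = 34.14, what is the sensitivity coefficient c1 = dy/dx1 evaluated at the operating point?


y = 11*x1*x2 + 19*x2
dy/dx1 = 11*x2
Evaluate at x2 = 34.14: c1 = 11 * 34.14
c1 = 375.5400

375.5400


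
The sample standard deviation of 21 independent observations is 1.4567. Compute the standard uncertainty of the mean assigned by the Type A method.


u_A = s / sqrt(n)
u_A = 1.4567 / sqrt(21)
u_A = 1.4567 / 4.5825757
u_A = 0.3179

0.3179


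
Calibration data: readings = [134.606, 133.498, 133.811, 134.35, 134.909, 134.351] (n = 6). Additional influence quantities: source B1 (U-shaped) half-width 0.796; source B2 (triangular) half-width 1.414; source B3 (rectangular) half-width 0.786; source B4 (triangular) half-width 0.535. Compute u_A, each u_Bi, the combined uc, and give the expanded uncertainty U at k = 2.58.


mean = (134.606 + 133.498 + 133.811 + 134.35 + 134.909 + 134.351) / 6 = 134.2541667
s = sqrt(sum((x - mean)^2)/(n-1)) = 0.51755943
u_A = s / sqrt(n) = 0.51755943 / sqrt(6) = 0.21129275
u_B1 = 0.796 / sqrt(2) = 0.562857
u_B2 = 1.414 / sqrt(6) = 0.57726308
u_B3 = 0.786 / sqrt(3) = 0.45379731
u_B4 = 0.535 / sqrt(6) = 0.21841284
uc = sqrt(0.21129275^2 + 0.562857^2 + 0.57726308^2 + 0.45379731^2 + 0.21841284^2) = 0.97381798
U = k * uc = 2.58 * 0.97381798
U = 2.5125

2.5125


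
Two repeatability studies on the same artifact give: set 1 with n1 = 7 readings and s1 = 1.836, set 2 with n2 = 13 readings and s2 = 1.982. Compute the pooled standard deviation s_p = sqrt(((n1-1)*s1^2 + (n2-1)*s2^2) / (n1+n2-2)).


s_p = sqrt(((n1-1)*s1^2 + (n2-1)*s2^2) / (n1+n2-2))
numerator = (7-1)*1.836^2 + (13-1)*1.982^2 = 20.225376 + 47.139888 = 67.365264
denominator = 7 + 13 - 2 = 18
s_p^2 = 67.365264 / 18 = 3.7425147
s_p = sqrt(3.7425147) = 1.9346

1.9346


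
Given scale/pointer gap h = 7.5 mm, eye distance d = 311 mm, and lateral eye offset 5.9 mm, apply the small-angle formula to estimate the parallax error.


error = h * offset / d
= 7.5 * 5.9 / 311
= 0.1423

0.1423


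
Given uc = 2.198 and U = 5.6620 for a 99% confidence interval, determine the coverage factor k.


k = U / uc
k = 5.6620 / 2.198
k = 2.576

2.576


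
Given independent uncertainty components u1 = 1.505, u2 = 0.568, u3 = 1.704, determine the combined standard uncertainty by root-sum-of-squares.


uc = sqrt(1.505^2 + 0.568^2 + 1.704^2)
uc = sqrt(5.491265)
uc = 2.3433

2.3433


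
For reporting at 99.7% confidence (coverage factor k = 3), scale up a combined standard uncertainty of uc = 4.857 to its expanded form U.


U = k * uc
U = 3 * 4.857
U = 14.5710

14.5710


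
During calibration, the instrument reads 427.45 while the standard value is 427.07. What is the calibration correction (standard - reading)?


Correction = standard - reading
= 427.07 - 427.45
= -0.3800

-0.3800


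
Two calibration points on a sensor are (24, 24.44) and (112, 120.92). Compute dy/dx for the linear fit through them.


slope = (y2 - y1) / (x2 - x1)
= (120.92 - 24.44) / (112 - 24)
= 96.4800 / 88
= 1.0964

1.0964


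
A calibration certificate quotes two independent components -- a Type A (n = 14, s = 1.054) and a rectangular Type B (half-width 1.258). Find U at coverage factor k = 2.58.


u_A = s / sqrt(n) = 1.054 / sqrt(14) = 0.28169335
u_B = half_width / sqrt(3) = 1.258 / sqrt(3) = 0.72630664
uc = sqrt(u_A^2 + u_B^2) = sqrt(0.28169335^2 + 0.72630664^2) = 0.7790202
U = k * uc = 2.58 * 0.7790202
U = 2.0099

2.0099


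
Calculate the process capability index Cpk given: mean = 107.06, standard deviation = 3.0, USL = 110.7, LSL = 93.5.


Cpu = (USL - mean) / (3*sigma) = (110.7 - 107.06) / (3*3.0) = 0.4044
Cpl = (mean - LSL) / (3*sigma) = (107.06 - 93.5) / (3*3.0) = 1.5067
Cpk = min(Cpu, Cpl) = 0.4044

0.4044


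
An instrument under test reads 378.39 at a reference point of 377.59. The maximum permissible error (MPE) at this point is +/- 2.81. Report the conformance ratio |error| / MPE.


e = indication - reference = 378.39 - 377.59 = 0.8000
|e| = 0.8000
ratio = |e| / MPE = 0.8000 / 2.81
ratio = 0.2847

0.2847


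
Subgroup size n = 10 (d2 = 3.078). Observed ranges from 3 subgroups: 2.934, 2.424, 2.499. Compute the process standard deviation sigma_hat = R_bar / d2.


R_bar = (2.934 + 2.424 + 2.499) / 3
R_bar = 7.857 / 3 = 2.619
sigma_hat = R_bar / d2 = 2.619 / 3.078 = 0.8509

0.8509


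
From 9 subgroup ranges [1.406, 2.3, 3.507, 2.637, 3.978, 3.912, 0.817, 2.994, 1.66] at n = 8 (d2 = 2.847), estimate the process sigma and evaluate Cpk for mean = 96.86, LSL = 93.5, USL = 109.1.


R_bar = (1.406 + 2.3 + 3.507 + 2.637 + 3.978 + 3.912 + 0.817 + 2.994 + 1.66) / 9 = 2.579
sigma = R_bar / d2 = 2.579 / 2.847 = 0.90586582
Cp = (USL - LSL)/(6*sigma) = (109.1 - 93.5)/(6*0.90586582) = 2.8702
Cpu = (109.1 - 96.86)/(3*0.90586582) = 4.5040
Cpl = (96.86 - 93.5)/(3*0.90586582) = 1.2364
Cpk = min(Cpu, Cpl) = 1.2364

1.2364


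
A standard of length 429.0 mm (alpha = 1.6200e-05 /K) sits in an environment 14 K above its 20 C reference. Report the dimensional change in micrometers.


dL = L * alpha * dT
= 429.0 * 1.6200e-05 * 14
= 0.0972972 mm
dL_um = 0.0972972 * 1000 = 97.2972 um

97.2972


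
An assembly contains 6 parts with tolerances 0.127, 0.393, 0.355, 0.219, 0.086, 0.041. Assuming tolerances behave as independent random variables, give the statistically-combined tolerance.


RSS = sqrt(0.127^2 + 0.393^2 + 0.355^2 + 0.219^2 + 0.086^2 + 0.041^2)
= sqrt(0.353641)
= 0.5947

0.5947


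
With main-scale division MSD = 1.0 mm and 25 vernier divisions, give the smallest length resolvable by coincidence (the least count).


LC = MSD / n_div
= 1.0 / 25
= 0.0400

0.0400


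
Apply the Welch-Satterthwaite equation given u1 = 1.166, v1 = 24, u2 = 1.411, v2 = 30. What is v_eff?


uc = sqrt(u1^2 + u2^2) = sqrt(1.166^2 + 1.411^2) = 1.8304308
v_eff = uc^4 / (u1^4/v1 + u2^4/v2)
= 1.8304308^4 / (1.166^4/24 + 1.411^4/30)
= 11.225696 / 0.2091419
v_eff = 53.6750

53.6750


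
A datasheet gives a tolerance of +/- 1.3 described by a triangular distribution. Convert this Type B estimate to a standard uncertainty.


u_B = half_width / sqrt(6)
u_B = 1.3 / 2.4494897
u_B = 0.5307

0.5307


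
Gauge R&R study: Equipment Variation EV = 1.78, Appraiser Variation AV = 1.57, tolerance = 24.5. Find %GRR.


GRR = sqrt(EV^2 + AV^2) = sqrt(1.78^2 + 1.57^2) = 2.3734574
%GRR = GRR / tol * 100 = 2.3734574 / 24.5 * 100
%GRR = 9.6876

9.6876


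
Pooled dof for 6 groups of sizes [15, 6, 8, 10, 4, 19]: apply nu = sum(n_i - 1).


nu = sum_i (n_i - 1)
nu = ((15 - 1) + (6 - 1) + (8 - 1) + (10 - 1) + (4 - 1) + (19 - 1))
nu = 14 + 5 + 7 + 9 + 3 + 18
nu = 56

56


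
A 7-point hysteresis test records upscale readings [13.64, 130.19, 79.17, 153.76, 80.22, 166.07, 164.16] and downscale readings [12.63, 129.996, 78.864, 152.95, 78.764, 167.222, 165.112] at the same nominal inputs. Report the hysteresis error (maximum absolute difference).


|13.64 - 12.63| = 1.0100
|130.19 - 129.996| = 0.1940
|79.17 - 78.864| = 0.3060
|153.76 - 152.95| = 0.8100
|80.22 - 78.764| = 1.4560
|166.07 - 167.222| = 1.1520
|164.16 - 165.112| = 0.9520
hysteresis = max(diffs) = 1.4560

1.4560


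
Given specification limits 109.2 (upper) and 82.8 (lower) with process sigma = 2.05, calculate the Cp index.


Cp = (USL - LSL) / (6 * sigma)
= (109.2 - 82.8) / (6 * 2.05)
= 26.4000 / 12.3000
= 2.1463

2.1463


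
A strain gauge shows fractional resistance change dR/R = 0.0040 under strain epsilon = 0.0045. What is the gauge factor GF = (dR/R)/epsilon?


GF = (dR/R) / epsilon
= 0.0040 / 0.0045
= 0.8889

0.8889


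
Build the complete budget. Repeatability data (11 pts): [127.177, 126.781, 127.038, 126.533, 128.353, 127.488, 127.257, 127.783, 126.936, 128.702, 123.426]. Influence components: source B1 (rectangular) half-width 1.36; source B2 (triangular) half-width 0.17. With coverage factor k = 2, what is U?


mean = (127.177 + 126.781 + 127.038 + 126.533 + 128.353 + 127.488 + 127.257 + 127.783 + 126.936 + 128.702 + 123.426) / 11 = 127.0430909
s = sqrt(sum((x - mean)^2)/(n-1)) = 1.3675037
u_A = s / sqrt(n) = 1.3675037 / sqrt(11) = 0.41231788
u_B1 = 1.36 / sqrt(3) = 0.78519637
u_B2 = 0.17 / sqrt(6) = 0.069402209
uc = sqrt(0.41231788^2 + 0.78519637^2 + 0.069402209^2) = 0.88958195
U = k * uc = 2 * 0.88958195
U = 1.7792

1.7792


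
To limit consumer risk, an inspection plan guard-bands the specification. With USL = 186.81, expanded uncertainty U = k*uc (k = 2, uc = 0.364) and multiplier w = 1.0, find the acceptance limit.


U = k * uc = 2 * 0.364 = 0.728
guard band g = w * U = 1.0 * 0.728 = 0.728
AL = USL - g = 186.81 - 0.728
AL = 186.0820

186.0820


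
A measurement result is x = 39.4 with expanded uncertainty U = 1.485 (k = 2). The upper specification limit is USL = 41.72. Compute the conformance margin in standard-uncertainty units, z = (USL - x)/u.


u = U / k = 1.485 / 2 = 0.7425
margin = |USL - x| = |41.72 - 39.4| = 2.32
z = margin / u = 2.32 / 0.7425
z = 3.1246

3.1246


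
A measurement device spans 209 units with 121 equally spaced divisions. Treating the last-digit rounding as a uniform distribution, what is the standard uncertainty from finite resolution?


resolution = range / divisions
resolution = 209 / 121 = 1.7272727
u_res = resolution / (2*sqrt(3))
u_res = 1.7272727 / 3.4641016
u_res = 0.4986

0.4986


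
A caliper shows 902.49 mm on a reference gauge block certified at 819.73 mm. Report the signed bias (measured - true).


Systematic error = measured - true
= 902.49 - 819.73
= 82.7600

82.7600


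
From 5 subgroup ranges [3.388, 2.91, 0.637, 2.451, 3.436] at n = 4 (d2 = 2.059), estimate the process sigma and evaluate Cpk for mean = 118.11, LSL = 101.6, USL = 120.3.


R_bar = (3.388 + 2.91 + 0.637 + 2.451 + 3.436) / 5 = 2.5644
sigma = R_bar / d2 = 2.5644 / 2.059 = 1.245459
Cp = (USL - LSL)/(6*sigma) = (120.3 - 101.6)/(6*1.245459) = 2.5024
Cpu = (120.3 - 118.11)/(3*1.245459) = 0.5861
Cpl = (118.11 - 101.6)/(3*1.245459) = 4.4187
Cpk = min(Cpu, Cpl) = 0.5861

0.5861


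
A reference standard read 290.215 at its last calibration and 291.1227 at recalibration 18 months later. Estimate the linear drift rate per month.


rate = (v2 - v1) / months
= (291.1227 - 290.215) / 18
= 0.9077 / 18
= 0.0504

0.0504


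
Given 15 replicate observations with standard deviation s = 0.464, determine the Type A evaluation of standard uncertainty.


u_A = s / sqrt(n)
u_A = 0.464 / sqrt(15)
u_A = 0.464 / 3.8729833
u_A = 0.1198

0.1198


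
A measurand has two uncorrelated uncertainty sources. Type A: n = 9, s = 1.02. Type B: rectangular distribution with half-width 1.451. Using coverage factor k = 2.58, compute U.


u_A = s / sqrt(n) = 1.02 / sqrt(9) = 0.34
u_B = half_width / sqrt(3) = 1.451 / sqrt(3) = 0.83773524
uc = sqrt(u_A^2 + u_B^2) = sqrt(0.34^2 + 0.83773524^2) = 0.90410195
U = k * uc = 2.58 * 0.90410195
U = 2.3326

2.3326


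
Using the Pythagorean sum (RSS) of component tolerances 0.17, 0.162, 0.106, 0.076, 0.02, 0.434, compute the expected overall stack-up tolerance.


RSS = sqrt(0.17^2 + 0.162^2 + 0.106^2 + 0.076^2 + 0.02^2 + 0.434^2)
= sqrt(0.260912)
= 0.5108

0.5108


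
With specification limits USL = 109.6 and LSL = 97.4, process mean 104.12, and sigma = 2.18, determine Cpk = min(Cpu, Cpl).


Cpu = (USL - mean) / (3*sigma) = (109.6 - 104.12) / (3*2.18) = 0.8379
Cpl = (mean - LSL) / (3*sigma) = (104.12 - 97.4) / (3*2.18) = 1.0275
Cpk = min(Cpu, Cpl) = 0.8379

0.8379


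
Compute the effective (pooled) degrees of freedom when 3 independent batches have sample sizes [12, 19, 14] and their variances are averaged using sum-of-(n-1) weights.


nu = sum_i (n_i - 1)
nu = ((12 - 1) + (19 - 1) + (14 - 1))
nu = 11 + 18 + 13
nu = 42

42


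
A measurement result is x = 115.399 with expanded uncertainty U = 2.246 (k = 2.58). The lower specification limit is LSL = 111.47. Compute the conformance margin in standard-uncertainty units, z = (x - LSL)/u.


u = U / k = 2.246 / 2.58 = 0.87054264
margin = |LSL - x| = |111.47 - 115.399| = 3.929
z = margin / u = 3.929 / 0.87054264
z = 4.5133

4.5133


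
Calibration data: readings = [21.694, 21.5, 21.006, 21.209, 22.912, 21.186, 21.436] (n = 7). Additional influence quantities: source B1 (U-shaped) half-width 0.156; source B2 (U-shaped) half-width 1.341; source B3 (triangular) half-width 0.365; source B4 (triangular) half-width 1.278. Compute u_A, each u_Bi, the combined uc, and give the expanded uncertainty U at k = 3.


mean = (21.694 + 21.5 + 21.006 + 21.209 + 22.912 + 21.186 + 21.436) / 7 = 21.56328571
s = sqrt(sum((x - mean)^2)/(n-1)) = 0.63701824
u_A = s / sqrt(n) = 0.63701824 / sqrt(7) = 0.24077026
u_B1 = 0.156 / sqrt(2) = 0.11030866
u_B2 = 1.341 / sqrt(2) = 0.94823019
u_B3 = 0.365 / sqrt(6) = 0.14901063
u_B4 = 1.278 / sqrt(6) = 0.52174132
uc = sqrt(0.24077026^2 + 0.11030866^2 + 0.94823019^2 + 0.14901063^2 + 0.52174132^2) = 1.1241428
U = k * uc = 3 * 1.1241428
U = 3.3724

3.3724


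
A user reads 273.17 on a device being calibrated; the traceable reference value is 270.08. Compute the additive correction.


Correction = standard - reading
= 270.08 - 273.17
= -3.0900

-3.0900


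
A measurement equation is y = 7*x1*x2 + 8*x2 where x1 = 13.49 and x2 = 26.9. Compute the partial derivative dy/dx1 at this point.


y = 7*x1*x2 + 8*x2
dy/dx1 = 7*x2
Evaluate at x2 = 26.9: c1 = 7 * 26.9
c1 = 188.3000

188.3000


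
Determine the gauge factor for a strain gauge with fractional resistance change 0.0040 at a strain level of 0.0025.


GF = (dR/R) / epsilon
= 0.0040 / 0.0025
= 1.6000

1.6000


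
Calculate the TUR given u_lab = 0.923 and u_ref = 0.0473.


TUR = u_lab / u_ref
= 0.923 / 0.0473
= 19.5137

19.5137


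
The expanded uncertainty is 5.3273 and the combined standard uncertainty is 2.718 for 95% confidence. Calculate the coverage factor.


k = U / uc
k = 5.3273 / 2.718
k = 1.96

1.96


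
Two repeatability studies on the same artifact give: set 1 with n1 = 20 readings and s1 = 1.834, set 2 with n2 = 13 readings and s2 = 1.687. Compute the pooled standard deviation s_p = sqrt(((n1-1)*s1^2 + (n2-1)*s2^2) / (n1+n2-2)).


s_p = sqrt(((n1-1)*s1^2 + (n2-1)*s2^2) / (n1+n2-2))
numerator = (20-1)*1.834^2 + (13-1)*1.687^2 = 63.907564 + 34.151628 = 98.059192
denominator = 20 + 13 - 2 = 31
s_p^2 = 98.059192 / 31 = 3.1631997
s_p = sqrt(3.1631997) = 1.7785

1.7785


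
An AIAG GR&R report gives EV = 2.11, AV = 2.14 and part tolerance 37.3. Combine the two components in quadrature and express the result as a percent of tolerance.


GRR = sqrt(EV^2 + AV^2) = sqrt(2.11^2 + 2.14^2) = 3.0052787
%GRR = GRR / tol * 100 = 3.0052787 / 37.3 * 100
%GRR = 8.0570

8.0570


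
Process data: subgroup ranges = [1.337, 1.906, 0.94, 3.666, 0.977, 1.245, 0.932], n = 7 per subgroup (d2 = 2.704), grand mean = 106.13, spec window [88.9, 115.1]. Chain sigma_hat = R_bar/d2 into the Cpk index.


R_bar = (1.337 + 1.906 + 0.94 + 3.666 + 0.977 + 1.245 + 0.932) / 7 = 1.5718571
sigma = R_bar / d2 = 1.5718571 / 2.704 = 0.5813081
Cp = (USL - LSL)/(6*sigma) = (115.1 - 88.9)/(6*0.5813081) = 7.5118
Cpu = (115.1 - 106.13)/(3*0.5813081) = 5.1436
Cpl = (106.13 - 88.9)/(3*0.5813081) = 9.8800
Cpk = min(Cpu, Cpl) = 5.1436

5.1436


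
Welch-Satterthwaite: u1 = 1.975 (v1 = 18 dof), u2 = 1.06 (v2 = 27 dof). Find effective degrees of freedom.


uc = sqrt(u1^2 + u2^2) = sqrt(1.975^2 + 1.06^2) = 2.2414783
v_eff = uc^4 / (u1^4/v1 + u2^4/v2)
= 2.2414783^4 / (1.975^4/18 + 1.06^4/27)
= 25.242837 / 0.89202926
v_eff = 28.2982

28.2982
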